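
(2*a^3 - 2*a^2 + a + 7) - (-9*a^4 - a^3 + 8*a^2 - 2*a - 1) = 9*a^4 + 3*a^3 - 10*a^2 + 3*a + 8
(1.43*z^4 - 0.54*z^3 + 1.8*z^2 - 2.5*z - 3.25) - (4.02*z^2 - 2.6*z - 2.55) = 1.43*z^4 - 0.54*z^3 - 2.22*z^2 + 0.1*z - 0.7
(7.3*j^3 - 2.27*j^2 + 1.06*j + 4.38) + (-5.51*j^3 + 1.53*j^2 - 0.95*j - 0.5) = 1.79*j^3 - 0.74*j^2 + 0.11*j + 3.88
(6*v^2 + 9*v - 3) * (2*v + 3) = 12*v^3 + 36*v^2 + 21*v - 9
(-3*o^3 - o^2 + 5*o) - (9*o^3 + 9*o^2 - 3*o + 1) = -12*o^3 - 10*o^2 + 8*o - 1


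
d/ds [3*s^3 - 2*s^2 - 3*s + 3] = 9*s^2 - 4*s - 3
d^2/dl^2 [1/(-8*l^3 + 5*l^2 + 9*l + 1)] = 2*((24*l - 5)*(-8*l^3 + 5*l^2 + 9*l + 1) + (-24*l^2 + 10*l + 9)^2)/(-8*l^3 + 5*l^2 + 9*l + 1)^3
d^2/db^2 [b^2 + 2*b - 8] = 2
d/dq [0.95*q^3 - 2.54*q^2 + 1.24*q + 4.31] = 2.85*q^2 - 5.08*q + 1.24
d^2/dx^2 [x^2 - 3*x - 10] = 2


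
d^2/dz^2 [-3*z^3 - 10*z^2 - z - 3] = -18*z - 20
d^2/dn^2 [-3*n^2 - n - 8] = -6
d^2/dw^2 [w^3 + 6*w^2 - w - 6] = 6*w + 12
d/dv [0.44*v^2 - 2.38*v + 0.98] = 0.88*v - 2.38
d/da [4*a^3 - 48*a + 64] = 12*a^2 - 48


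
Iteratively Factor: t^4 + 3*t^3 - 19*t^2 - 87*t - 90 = (t + 3)*(t^3 - 19*t - 30) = (t - 5)*(t + 3)*(t^2 + 5*t + 6) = (t - 5)*(t + 3)^2*(t + 2)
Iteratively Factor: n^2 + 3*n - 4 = (n - 1)*(n + 4)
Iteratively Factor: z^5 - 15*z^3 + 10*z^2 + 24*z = (z - 2)*(z^4 + 2*z^3 - 11*z^2 - 12*z) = z*(z - 2)*(z^3 + 2*z^2 - 11*z - 12) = z*(z - 2)*(z + 4)*(z^2 - 2*z - 3) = z*(z - 2)*(z + 1)*(z + 4)*(z - 3)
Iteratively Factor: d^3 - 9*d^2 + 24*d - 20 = (d - 2)*(d^2 - 7*d + 10) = (d - 2)^2*(d - 5)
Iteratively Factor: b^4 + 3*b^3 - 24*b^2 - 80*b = (b + 4)*(b^3 - b^2 - 20*b) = b*(b + 4)*(b^2 - b - 20) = b*(b - 5)*(b + 4)*(b + 4)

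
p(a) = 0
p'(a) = 0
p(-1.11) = 0.00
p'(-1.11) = 0.00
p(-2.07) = 0.00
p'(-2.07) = 0.00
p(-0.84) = 0.00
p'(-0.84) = 0.00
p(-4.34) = 0.00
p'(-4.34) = 0.00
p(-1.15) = 0.00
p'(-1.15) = 0.00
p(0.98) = 0.00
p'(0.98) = 0.00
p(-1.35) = 0.00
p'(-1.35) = 0.00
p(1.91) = 0.00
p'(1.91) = 0.00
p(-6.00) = 0.00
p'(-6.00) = 0.00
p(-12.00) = 0.00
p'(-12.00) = 0.00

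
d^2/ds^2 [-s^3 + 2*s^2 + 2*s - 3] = 4 - 6*s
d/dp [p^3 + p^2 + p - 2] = 3*p^2 + 2*p + 1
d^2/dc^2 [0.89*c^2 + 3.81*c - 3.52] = 1.78000000000000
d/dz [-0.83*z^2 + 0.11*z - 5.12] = 0.11 - 1.66*z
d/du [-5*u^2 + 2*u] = 2 - 10*u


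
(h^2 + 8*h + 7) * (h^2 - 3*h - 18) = h^4 + 5*h^3 - 35*h^2 - 165*h - 126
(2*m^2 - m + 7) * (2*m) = 4*m^3 - 2*m^2 + 14*m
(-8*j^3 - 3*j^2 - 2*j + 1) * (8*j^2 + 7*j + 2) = -64*j^5 - 80*j^4 - 53*j^3 - 12*j^2 + 3*j + 2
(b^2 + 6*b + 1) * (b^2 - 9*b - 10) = b^4 - 3*b^3 - 63*b^2 - 69*b - 10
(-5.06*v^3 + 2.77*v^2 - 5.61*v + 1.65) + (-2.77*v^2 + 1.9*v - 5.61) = -5.06*v^3 - 3.71*v - 3.96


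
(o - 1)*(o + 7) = o^2 + 6*o - 7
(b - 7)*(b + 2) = b^2 - 5*b - 14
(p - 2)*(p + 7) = p^2 + 5*p - 14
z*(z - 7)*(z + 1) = z^3 - 6*z^2 - 7*z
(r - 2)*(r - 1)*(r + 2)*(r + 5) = r^4 + 4*r^3 - 9*r^2 - 16*r + 20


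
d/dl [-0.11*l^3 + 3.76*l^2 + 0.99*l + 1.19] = -0.33*l^2 + 7.52*l + 0.99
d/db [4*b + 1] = 4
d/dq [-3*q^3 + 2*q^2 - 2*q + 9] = -9*q^2 + 4*q - 2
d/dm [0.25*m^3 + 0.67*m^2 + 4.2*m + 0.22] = 0.75*m^2 + 1.34*m + 4.2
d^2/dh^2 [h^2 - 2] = 2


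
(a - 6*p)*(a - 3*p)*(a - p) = a^3 - 10*a^2*p + 27*a*p^2 - 18*p^3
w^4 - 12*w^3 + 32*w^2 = w^2*(w - 8)*(w - 4)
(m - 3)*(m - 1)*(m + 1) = m^3 - 3*m^2 - m + 3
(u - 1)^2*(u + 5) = u^3 + 3*u^2 - 9*u + 5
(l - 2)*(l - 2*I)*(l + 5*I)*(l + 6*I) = l^4 - 2*l^3 + 9*I*l^3 - 8*l^2 - 18*I*l^2 + 16*l + 60*I*l - 120*I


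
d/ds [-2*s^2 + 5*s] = 5 - 4*s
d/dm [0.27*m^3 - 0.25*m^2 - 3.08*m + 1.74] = 0.81*m^2 - 0.5*m - 3.08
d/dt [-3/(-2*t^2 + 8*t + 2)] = 3*(2 - t)/(-t^2 + 4*t + 1)^2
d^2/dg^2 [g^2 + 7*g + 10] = 2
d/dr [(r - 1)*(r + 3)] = 2*r + 2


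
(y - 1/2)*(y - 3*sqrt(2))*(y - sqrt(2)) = y^3 - 4*sqrt(2)*y^2 - y^2/2 + 2*sqrt(2)*y + 6*y - 3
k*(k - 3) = k^2 - 3*k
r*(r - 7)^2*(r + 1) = r^4 - 13*r^3 + 35*r^2 + 49*r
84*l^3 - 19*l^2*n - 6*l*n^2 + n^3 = (-7*l + n)*(-3*l + n)*(4*l + n)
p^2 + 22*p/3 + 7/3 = (p + 1/3)*(p + 7)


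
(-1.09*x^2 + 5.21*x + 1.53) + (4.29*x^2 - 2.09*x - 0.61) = 3.2*x^2 + 3.12*x + 0.92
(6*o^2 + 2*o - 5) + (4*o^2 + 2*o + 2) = 10*o^2 + 4*o - 3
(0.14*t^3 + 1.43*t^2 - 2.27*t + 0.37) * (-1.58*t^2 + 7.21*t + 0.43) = -0.2212*t^5 - 1.25*t^4 + 13.9571*t^3 - 16.3364*t^2 + 1.6916*t + 0.1591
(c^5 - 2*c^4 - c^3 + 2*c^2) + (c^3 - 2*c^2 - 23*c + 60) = c^5 - 2*c^4 - 23*c + 60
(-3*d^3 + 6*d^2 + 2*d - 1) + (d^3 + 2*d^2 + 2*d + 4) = -2*d^3 + 8*d^2 + 4*d + 3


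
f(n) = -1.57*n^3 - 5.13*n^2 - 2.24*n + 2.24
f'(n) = -4.71*n^2 - 10.26*n - 2.24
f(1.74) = -25.46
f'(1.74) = -34.35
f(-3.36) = 11.41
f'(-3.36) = -20.94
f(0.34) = 0.82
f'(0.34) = -6.27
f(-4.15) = 35.40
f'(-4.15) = -40.78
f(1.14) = -9.31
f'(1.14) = -20.06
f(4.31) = -228.41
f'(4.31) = -133.95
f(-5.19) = 95.17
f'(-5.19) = -75.86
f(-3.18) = 7.97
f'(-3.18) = -17.24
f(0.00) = 2.24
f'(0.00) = -2.24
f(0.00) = 2.24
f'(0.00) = -2.24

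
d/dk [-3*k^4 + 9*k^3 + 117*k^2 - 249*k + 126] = -12*k^3 + 27*k^2 + 234*k - 249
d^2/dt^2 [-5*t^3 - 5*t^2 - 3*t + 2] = -30*t - 10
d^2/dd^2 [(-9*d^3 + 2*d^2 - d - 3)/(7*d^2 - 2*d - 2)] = 6*(-61*d^3 - 155*d^2 - 8*d - 14)/(343*d^6 - 294*d^5 - 210*d^4 + 160*d^3 + 60*d^2 - 24*d - 8)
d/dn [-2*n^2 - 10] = -4*n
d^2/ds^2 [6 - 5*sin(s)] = 5*sin(s)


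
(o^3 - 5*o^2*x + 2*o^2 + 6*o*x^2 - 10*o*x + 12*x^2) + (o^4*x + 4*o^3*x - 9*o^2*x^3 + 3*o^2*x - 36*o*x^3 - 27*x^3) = o^4*x + 4*o^3*x + o^3 - 9*o^2*x^3 - 2*o^2*x + 2*o^2 - 36*o*x^3 + 6*o*x^2 - 10*o*x - 27*x^3 + 12*x^2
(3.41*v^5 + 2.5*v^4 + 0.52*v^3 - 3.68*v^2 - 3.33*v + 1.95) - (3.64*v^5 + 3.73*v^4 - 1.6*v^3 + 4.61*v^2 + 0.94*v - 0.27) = -0.23*v^5 - 1.23*v^4 + 2.12*v^3 - 8.29*v^2 - 4.27*v + 2.22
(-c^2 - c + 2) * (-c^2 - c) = c^4 + 2*c^3 - c^2 - 2*c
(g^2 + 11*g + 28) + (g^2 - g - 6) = 2*g^2 + 10*g + 22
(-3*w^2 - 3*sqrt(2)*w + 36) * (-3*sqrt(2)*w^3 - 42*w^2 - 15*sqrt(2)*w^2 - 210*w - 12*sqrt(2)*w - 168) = 9*sqrt(2)*w^5 + 45*sqrt(2)*w^4 + 144*w^4 + 54*sqrt(2)*w^3 + 720*w^3 - 936*w^2 + 90*sqrt(2)*w^2 - 7560*w + 72*sqrt(2)*w - 6048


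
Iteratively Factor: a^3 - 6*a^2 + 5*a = (a - 5)*(a^2 - a) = (a - 5)*(a - 1)*(a)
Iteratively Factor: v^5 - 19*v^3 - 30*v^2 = (v)*(v^4 - 19*v^2 - 30*v) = v*(v - 5)*(v^3 + 5*v^2 + 6*v) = v^2*(v - 5)*(v^2 + 5*v + 6) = v^2*(v - 5)*(v + 3)*(v + 2)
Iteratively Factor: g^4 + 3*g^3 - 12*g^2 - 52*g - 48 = (g + 3)*(g^3 - 12*g - 16) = (g + 2)*(g + 3)*(g^2 - 2*g - 8) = (g - 4)*(g + 2)*(g + 3)*(g + 2)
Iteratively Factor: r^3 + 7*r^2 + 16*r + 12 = (r + 2)*(r^2 + 5*r + 6) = (r + 2)^2*(r + 3)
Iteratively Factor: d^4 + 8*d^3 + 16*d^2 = (d + 4)*(d^3 + 4*d^2) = (d + 4)^2*(d^2) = d*(d + 4)^2*(d)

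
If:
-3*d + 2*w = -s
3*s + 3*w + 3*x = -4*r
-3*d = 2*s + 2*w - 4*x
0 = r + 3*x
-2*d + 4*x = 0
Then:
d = 0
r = 0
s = 0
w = 0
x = 0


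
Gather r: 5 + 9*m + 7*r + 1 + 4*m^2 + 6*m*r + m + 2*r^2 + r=4*m^2 + 10*m + 2*r^2 + r*(6*m + 8) + 6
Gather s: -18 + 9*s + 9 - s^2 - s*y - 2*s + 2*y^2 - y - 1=-s^2 + s*(7 - y) + 2*y^2 - y - 10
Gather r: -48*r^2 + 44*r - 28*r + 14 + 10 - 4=-48*r^2 + 16*r + 20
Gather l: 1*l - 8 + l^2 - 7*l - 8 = l^2 - 6*l - 16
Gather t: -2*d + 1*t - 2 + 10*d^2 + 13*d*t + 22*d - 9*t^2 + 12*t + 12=10*d^2 + 20*d - 9*t^2 + t*(13*d + 13) + 10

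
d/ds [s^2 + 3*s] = 2*s + 3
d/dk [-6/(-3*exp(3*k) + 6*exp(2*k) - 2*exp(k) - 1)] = (-54*exp(2*k) + 72*exp(k) - 12)*exp(k)/(3*exp(3*k) - 6*exp(2*k) + 2*exp(k) + 1)^2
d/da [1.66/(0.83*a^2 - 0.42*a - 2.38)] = (0.6972 - 2.7556*a)/(-0.83*a^2 + 0.42*a + 2.38)^2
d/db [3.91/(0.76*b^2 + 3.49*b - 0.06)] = (-5.9432*b - 13.6459)/(0.76*b^2 + 3.49*b - 0.06)^2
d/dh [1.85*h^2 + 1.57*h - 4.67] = 3.7*h + 1.57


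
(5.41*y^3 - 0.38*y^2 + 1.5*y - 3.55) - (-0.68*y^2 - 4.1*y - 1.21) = 5.41*y^3 + 0.3*y^2 + 5.6*y - 2.34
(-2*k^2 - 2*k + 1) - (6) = -2*k^2 - 2*k - 5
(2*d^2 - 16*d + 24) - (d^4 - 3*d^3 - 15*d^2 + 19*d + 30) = -d^4 + 3*d^3 + 17*d^2 - 35*d - 6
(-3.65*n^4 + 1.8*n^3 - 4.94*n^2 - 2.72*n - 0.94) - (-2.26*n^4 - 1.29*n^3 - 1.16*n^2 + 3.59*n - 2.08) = -1.39*n^4 + 3.09*n^3 - 3.78*n^2 - 6.31*n + 1.14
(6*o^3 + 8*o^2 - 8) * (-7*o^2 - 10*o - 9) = -42*o^5 - 116*o^4 - 134*o^3 - 16*o^2 + 80*o + 72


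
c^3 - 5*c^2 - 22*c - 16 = (c - 8)*(c + 1)*(c + 2)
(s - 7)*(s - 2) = s^2 - 9*s + 14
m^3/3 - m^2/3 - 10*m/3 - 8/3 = (m/3 + 1/3)*(m - 4)*(m + 2)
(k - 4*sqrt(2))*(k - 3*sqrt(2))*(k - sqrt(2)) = k^3 - 8*sqrt(2)*k^2 + 38*k - 24*sqrt(2)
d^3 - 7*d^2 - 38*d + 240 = (d - 8)*(d - 5)*(d + 6)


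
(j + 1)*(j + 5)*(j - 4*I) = j^3 + 6*j^2 - 4*I*j^2 + 5*j - 24*I*j - 20*I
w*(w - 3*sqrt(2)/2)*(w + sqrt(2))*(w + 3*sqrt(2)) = w^4 + 5*sqrt(2)*w^3/2 - 6*w^2 - 9*sqrt(2)*w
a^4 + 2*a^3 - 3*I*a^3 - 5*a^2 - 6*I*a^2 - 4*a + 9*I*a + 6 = (a - 1)*(a + 3)*(a - 2*I)*(a - I)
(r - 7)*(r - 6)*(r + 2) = r^3 - 11*r^2 + 16*r + 84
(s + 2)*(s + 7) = s^2 + 9*s + 14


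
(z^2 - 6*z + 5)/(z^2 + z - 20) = (z^2 - 6*z + 5)/(z^2 + z - 20)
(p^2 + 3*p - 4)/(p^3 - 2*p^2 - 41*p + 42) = (p + 4)/(p^2 - p - 42)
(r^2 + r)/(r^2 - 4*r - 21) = r*(r + 1)/(r^2 - 4*r - 21)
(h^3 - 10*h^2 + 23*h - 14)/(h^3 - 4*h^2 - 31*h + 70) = (h - 1)/(h + 5)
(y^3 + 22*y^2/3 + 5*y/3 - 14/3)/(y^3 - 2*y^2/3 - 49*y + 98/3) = (y + 1)/(y - 7)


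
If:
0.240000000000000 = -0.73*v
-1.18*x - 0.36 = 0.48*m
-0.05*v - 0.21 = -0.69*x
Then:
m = -1.44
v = -0.33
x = 0.28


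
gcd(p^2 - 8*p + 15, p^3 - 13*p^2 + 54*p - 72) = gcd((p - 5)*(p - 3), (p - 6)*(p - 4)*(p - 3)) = p - 3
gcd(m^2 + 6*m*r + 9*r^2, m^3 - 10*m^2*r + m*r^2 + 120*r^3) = m + 3*r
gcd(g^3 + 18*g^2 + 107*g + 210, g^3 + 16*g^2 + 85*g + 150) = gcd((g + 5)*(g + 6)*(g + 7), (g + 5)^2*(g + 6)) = g^2 + 11*g + 30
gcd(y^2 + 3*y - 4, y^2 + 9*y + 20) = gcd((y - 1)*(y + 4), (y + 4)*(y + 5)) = y + 4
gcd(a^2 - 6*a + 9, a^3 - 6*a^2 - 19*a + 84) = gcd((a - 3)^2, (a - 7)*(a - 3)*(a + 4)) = a - 3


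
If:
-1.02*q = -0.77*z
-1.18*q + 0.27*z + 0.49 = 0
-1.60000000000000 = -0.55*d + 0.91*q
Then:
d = 3.89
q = 0.60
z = 0.79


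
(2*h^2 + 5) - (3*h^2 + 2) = 3 - h^2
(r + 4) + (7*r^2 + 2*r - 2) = 7*r^2 + 3*r + 2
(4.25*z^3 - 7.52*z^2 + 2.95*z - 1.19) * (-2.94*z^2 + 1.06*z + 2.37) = -12.495*z^5 + 26.6138*z^4 - 6.5717*z^3 - 11.1968*z^2 + 5.7301*z - 2.8203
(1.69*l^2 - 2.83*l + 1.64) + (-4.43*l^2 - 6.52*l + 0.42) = -2.74*l^2 - 9.35*l + 2.06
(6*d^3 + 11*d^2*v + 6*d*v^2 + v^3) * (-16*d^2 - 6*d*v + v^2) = -96*d^5 - 212*d^4*v - 156*d^3*v^2 - 41*d^2*v^3 + v^5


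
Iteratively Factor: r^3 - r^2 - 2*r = (r)*(r^2 - r - 2) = r*(r - 2)*(r + 1)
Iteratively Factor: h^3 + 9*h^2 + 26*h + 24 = (h + 4)*(h^2 + 5*h + 6) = (h + 2)*(h + 4)*(h + 3)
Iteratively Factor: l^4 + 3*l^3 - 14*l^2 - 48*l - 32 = (l + 1)*(l^3 + 2*l^2 - 16*l - 32) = (l + 1)*(l + 2)*(l^2 - 16) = (l - 4)*(l + 1)*(l + 2)*(l + 4)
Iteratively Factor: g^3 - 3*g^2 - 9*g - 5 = (g + 1)*(g^2 - 4*g - 5) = (g + 1)^2*(g - 5)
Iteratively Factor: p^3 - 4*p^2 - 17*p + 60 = (p + 4)*(p^2 - 8*p + 15) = (p - 5)*(p + 4)*(p - 3)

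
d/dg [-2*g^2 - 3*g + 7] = -4*g - 3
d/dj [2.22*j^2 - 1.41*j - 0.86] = 4.44*j - 1.41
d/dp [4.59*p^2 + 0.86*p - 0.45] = 9.18*p + 0.86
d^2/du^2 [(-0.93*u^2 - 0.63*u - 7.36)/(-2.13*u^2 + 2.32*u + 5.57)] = (14.90787*u^3 + 266.551182*u^2 - 173.374758*u + 295.29257)/(9.663597*u^6 - 31.576824*u^5 - 41.418063*u^4 + 152.661104*u^3 + 108.309207*u^2 - 215.933304*u - 172.808693)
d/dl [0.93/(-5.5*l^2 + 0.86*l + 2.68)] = (10.23*l - 0.7998)/(-5.5*l^2 + 0.86*l + 2.68)^2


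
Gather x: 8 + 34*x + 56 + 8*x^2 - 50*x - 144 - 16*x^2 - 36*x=-8*x^2 - 52*x - 80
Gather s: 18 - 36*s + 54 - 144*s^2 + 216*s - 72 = -144*s^2 + 180*s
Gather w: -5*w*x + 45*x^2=-5*w*x + 45*x^2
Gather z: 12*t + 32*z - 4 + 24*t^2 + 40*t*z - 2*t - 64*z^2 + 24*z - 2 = 24*t^2 + 10*t - 64*z^2 + z*(40*t + 56) - 6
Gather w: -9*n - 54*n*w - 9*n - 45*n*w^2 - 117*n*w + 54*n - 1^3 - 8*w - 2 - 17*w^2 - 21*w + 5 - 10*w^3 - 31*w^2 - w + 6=36*n - 10*w^3 + w^2*(-45*n - 48) + w*(-171*n - 30) + 8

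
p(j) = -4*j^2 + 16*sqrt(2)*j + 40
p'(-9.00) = 94.63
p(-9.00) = -487.65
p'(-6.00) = 70.63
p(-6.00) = -239.76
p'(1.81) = 8.15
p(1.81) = 67.85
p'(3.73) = -7.21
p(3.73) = 68.75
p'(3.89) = -8.49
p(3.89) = 67.49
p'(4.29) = -11.69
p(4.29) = 63.46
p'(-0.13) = 23.67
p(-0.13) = 36.99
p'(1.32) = 12.07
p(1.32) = 62.90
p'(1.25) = 12.63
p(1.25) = 62.03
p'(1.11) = 13.75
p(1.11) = 60.19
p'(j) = -8*j + 16*sqrt(2)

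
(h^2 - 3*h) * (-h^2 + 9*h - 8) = -h^4 + 12*h^3 - 35*h^2 + 24*h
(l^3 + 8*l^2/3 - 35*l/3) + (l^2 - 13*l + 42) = l^3 + 11*l^2/3 - 74*l/3 + 42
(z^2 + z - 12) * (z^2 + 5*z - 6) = z^4 + 6*z^3 - 13*z^2 - 66*z + 72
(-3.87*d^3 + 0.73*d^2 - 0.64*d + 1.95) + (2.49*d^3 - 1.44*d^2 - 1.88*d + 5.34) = -1.38*d^3 - 0.71*d^2 - 2.52*d + 7.29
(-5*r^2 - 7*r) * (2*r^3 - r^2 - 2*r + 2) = -10*r^5 - 9*r^4 + 17*r^3 + 4*r^2 - 14*r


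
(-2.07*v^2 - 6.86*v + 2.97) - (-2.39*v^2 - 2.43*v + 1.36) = 0.32*v^2 - 4.43*v + 1.61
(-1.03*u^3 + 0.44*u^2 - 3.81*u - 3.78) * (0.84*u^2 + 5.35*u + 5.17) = -0.8652*u^5 - 5.1409*u^4 - 6.1715*u^3 - 21.2839*u^2 - 39.9207*u - 19.5426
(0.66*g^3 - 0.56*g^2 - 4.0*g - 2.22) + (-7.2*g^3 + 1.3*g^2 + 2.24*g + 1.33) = -6.54*g^3 + 0.74*g^2 - 1.76*g - 0.89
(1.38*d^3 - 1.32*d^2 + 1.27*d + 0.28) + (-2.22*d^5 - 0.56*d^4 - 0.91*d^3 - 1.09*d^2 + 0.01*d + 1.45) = -2.22*d^5 - 0.56*d^4 + 0.47*d^3 - 2.41*d^2 + 1.28*d + 1.73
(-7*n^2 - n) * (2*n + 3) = -14*n^3 - 23*n^2 - 3*n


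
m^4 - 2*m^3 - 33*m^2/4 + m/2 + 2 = (m - 4)*(m - 1/2)*(m + 1/2)*(m + 2)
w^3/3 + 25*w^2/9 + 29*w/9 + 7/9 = (w/3 + 1/3)*(w + 1/3)*(w + 7)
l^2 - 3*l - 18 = (l - 6)*(l + 3)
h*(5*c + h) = 5*c*h + h^2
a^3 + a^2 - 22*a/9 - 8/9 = (a - 4/3)*(a + 1/3)*(a + 2)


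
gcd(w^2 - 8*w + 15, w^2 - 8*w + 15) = w^2 - 8*w + 15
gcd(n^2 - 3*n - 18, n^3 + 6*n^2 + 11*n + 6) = n + 3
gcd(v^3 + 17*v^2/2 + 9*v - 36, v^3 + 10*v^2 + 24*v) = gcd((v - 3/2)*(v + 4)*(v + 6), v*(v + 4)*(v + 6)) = v^2 + 10*v + 24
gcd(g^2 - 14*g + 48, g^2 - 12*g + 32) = g - 8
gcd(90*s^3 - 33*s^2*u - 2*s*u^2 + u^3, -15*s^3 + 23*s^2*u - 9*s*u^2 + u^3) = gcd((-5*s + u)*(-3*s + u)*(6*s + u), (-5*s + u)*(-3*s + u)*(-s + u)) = 15*s^2 - 8*s*u + u^2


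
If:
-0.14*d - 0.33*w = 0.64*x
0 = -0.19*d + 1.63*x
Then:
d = 8.57894736842105*x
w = -5.57894736842105*x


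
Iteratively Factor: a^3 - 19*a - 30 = (a - 5)*(a^2 + 5*a + 6) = (a - 5)*(a + 2)*(a + 3)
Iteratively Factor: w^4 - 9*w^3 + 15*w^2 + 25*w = (w + 1)*(w^3 - 10*w^2 + 25*w) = w*(w + 1)*(w^2 - 10*w + 25) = w*(w - 5)*(w + 1)*(w - 5)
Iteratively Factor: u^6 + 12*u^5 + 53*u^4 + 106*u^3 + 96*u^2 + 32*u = (u + 4)*(u^5 + 8*u^4 + 21*u^3 + 22*u^2 + 8*u) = u*(u + 4)*(u^4 + 8*u^3 + 21*u^2 + 22*u + 8) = u*(u + 1)*(u + 4)*(u^3 + 7*u^2 + 14*u + 8) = u*(u + 1)*(u + 2)*(u + 4)*(u^2 + 5*u + 4) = u*(u + 1)*(u + 2)*(u + 4)^2*(u + 1)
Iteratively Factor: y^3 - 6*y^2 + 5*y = (y - 1)*(y^2 - 5*y) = y*(y - 1)*(y - 5)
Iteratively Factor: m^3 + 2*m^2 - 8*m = (m - 2)*(m^2 + 4*m) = m*(m - 2)*(m + 4)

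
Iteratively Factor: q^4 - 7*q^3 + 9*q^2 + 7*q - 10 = (q + 1)*(q^3 - 8*q^2 + 17*q - 10) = (q - 1)*(q + 1)*(q^2 - 7*q + 10) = (q - 5)*(q - 1)*(q + 1)*(q - 2)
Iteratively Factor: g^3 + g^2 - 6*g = (g + 3)*(g^2 - 2*g) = g*(g + 3)*(g - 2)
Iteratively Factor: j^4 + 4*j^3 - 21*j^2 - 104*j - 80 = (j - 5)*(j^3 + 9*j^2 + 24*j + 16) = (j - 5)*(j + 1)*(j^2 + 8*j + 16) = (j - 5)*(j + 1)*(j + 4)*(j + 4)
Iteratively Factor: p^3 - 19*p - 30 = (p - 5)*(p^2 + 5*p + 6) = (p - 5)*(p + 3)*(p + 2)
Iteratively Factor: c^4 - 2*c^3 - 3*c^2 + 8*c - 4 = (c - 1)*(c^3 - c^2 - 4*c + 4) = (c - 2)*(c - 1)*(c^2 + c - 2) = (c - 2)*(c - 1)^2*(c + 2)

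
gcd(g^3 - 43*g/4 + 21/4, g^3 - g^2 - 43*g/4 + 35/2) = g + 7/2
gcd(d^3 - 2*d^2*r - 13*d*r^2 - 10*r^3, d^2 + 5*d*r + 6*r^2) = d + 2*r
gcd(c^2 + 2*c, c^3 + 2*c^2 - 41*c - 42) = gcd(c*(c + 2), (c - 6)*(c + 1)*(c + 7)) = 1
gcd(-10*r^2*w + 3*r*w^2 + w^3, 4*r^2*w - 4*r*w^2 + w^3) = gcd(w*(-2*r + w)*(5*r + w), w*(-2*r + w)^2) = 2*r*w - w^2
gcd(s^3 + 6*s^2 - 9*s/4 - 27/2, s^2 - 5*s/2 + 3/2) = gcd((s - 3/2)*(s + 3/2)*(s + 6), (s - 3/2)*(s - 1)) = s - 3/2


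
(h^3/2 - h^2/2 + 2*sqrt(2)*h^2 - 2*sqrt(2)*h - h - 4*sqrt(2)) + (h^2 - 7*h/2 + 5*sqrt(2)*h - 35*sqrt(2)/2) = h^3/2 + h^2/2 + 2*sqrt(2)*h^2 - 9*h/2 + 3*sqrt(2)*h - 43*sqrt(2)/2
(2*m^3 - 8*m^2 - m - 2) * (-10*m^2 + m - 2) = -20*m^5 + 82*m^4 - 2*m^3 + 35*m^2 + 4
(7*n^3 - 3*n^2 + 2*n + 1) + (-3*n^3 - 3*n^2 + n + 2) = 4*n^3 - 6*n^2 + 3*n + 3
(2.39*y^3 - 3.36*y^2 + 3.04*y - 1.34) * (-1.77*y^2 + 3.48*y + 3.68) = -4.2303*y^5 + 14.2644*y^4 - 8.2784*y^3 + 0.5862*y^2 + 6.524*y - 4.9312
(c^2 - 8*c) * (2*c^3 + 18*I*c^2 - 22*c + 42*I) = 2*c^5 - 16*c^4 + 18*I*c^4 - 22*c^3 - 144*I*c^3 + 176*c^2 + 42*I*c^2 - 336*I*c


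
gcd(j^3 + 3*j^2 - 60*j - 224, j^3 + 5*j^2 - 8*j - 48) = j + 4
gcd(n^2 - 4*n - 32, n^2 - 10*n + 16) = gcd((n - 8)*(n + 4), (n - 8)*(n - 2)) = n - 8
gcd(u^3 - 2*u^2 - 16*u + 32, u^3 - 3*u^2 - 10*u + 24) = u^2 - 6*u + 8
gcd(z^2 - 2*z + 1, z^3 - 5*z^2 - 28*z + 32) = z - 1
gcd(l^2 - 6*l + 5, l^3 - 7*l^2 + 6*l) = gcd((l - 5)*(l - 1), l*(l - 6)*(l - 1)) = l - 1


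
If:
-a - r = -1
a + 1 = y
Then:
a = y - 1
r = 2 - y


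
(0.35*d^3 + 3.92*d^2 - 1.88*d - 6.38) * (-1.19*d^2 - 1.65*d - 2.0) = -0.4165*d^5 - 5.2423*d^4 - 4.9308*d^3 + 2.8542*d^2 + 14.287*d + 12.76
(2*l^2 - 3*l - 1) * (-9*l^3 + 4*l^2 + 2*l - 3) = -18*l^5 + 35*l^4 + l^3 - 16*l^2 + 7*l + 3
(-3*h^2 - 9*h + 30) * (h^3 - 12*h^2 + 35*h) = -3*h^5 + 27*h^4 + 33*h^3 - 675*h^2 + 1050*h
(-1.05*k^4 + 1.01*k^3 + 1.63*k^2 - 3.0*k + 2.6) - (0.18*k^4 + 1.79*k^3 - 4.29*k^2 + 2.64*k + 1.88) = -1.23*k^4 - 0.78*k^3 + 5.92*k^2 - 5.64*k + 0.72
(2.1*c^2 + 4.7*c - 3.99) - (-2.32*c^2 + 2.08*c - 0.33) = 4.42*c^2 + 2.62*c - 3.66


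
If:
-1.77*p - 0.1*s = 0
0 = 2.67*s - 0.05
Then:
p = -0.00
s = 0.02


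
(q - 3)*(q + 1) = q^2 - 2*q - 3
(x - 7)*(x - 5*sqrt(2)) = x^2 - 5*sqrt(2)*x - 7*x + 35*sqrt(2)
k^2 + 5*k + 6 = (k + 2)*(k + 3)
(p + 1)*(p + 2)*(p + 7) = p^3 + 10*p^2 + 23*p + 14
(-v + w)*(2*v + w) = -2*v^2 + v*w + w^2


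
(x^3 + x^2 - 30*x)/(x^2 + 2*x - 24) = x*(x - 5)/(x - 4)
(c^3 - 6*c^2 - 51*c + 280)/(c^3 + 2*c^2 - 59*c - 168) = (c - 5)/(c + 3)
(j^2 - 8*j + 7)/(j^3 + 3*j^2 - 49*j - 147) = (j - 1)/(j^2 + 10*j + 21)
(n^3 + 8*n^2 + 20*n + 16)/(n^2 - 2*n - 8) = (n^2 + 6*n + 8)/(n - 4)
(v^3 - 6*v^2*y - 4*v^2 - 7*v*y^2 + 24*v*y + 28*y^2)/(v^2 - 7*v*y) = v + y - 4 - 4*y/v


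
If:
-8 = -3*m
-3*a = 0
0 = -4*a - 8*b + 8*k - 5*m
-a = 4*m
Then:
No Solution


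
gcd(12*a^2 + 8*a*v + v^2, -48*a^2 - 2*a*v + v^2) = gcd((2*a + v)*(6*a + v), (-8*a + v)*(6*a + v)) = 6*a + v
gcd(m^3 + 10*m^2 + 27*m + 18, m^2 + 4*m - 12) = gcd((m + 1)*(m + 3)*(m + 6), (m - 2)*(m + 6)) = m + 6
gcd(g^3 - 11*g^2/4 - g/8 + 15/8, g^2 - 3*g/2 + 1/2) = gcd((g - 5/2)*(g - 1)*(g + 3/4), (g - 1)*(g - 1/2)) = g - 1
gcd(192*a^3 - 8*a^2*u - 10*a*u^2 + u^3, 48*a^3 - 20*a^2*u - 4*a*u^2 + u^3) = -24*a^2 - 2*a*u + u^2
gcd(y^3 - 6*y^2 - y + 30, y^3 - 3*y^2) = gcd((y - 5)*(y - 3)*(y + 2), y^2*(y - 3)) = y - 3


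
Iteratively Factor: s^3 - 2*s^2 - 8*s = (s - 4)*(s^2 + 2*s) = (s - 4)*(s + 2)*(s)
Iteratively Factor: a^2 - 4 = (a - 2)*(a + 2)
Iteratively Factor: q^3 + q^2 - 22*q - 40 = (q - 5)*(q^2 + 6*q + 8) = (q - 5)*(q + 2)*(q + 4)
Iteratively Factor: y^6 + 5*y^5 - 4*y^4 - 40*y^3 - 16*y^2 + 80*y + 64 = (y + 2)*(y^5 + 3*y^4 - 10*y^3 - 20*y^2 + 24*y + 32) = (y - 2)*(y + 2)*(y^4 + 5*y^3 - 20*y - 16) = (y - 2)*(y + 2)*(y + 4)*(y^3 + y^2 - 4*y - 4) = (y - 2)*(y + 2)^2*(y + 4)*(y^2 - y - 2) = (y - 2)^2*(y + 2)^2*(y + 4)*(y + 1)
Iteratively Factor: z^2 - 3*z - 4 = (z - 4)*(z + 1)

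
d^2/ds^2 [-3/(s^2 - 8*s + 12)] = 6*(s^2 - 8*s - 4*(s - 4)^2 + 12)/(s^2 - 8*s + 12)^3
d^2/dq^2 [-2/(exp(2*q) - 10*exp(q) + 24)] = 4*(-4*(exp(q) - 5)^2*exp(q) + (2*exp(q) - 5)*(exp(2*q) - 10*exp(q) + 24))*exp(q)/(exp(2*q) - 10*exp(q) + 24)^3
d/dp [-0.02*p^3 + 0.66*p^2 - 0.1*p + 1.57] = -0.06*p^2 + 1.32*p - 0.1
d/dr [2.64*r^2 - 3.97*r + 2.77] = 5.28*r - 3.97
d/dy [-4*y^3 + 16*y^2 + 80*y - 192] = -12*y^2 + 32*y + 80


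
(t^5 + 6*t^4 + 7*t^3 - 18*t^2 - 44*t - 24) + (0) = t^5 + 6*t^4 + 7*t^3 - 18*t^2 - 44*t - 24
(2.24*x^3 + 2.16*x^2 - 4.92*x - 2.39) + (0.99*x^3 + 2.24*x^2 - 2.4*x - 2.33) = 3.23*x^3 + 4.4*x^2 - 7.32*x - 4.72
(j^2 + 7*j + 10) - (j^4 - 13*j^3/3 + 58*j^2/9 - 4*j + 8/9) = -j^4 + 13*j^3/3 - 49*j^2/9 + 11*j + 82/9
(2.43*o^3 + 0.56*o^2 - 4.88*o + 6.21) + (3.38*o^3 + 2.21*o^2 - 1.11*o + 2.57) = 5.81*o^3 + 2.77*o^2 - 5.99*o + 8.78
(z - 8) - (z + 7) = -15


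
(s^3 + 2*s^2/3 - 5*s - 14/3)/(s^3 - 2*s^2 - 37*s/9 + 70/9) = 3*(s + 1)/(3*s - 5)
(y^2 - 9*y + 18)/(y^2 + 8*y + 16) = (y^2 - 9*y + 18)/(y^2 + 8*y + 16)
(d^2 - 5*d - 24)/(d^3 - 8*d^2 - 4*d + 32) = (d + 3)/(d^2 - 4)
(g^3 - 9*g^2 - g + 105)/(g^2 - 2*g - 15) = g - 7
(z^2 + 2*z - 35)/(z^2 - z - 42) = (-z^2 - 2*z + 35)/(-z^2 + z + 42)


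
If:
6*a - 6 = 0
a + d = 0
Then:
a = 1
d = -1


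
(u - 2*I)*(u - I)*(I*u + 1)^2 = -u^4 + 5*I*u^3 + 9*u^2 - 7*I*u - 2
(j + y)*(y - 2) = j*y - 2*j + y^2 - 2*y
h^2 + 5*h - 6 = (h - 1)*(h + 6)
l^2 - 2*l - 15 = (l - 5)*(l + 3)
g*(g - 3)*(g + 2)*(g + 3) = g^4 + 2*g^3 - 9*g^2 - 18*g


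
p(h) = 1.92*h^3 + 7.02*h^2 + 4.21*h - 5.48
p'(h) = 5.76*h^2 + 14.04*h + 4.21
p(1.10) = 10.20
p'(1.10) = 26.62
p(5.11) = 455.53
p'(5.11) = 226.36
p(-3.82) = -26.15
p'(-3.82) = 34.63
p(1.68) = 30.51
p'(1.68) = 44.05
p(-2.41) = -1.73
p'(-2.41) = 3.83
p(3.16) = 138.51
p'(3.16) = 106.09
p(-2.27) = -1.32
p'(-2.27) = 2.02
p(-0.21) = -6.07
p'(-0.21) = 1.52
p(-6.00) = -192.74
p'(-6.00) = 127.33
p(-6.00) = -192.74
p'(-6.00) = 127.33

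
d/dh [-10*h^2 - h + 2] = -20*h - 1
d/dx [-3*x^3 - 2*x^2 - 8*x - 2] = -9*x^2 - 4*x - 8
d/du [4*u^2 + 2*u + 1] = 8*u + 2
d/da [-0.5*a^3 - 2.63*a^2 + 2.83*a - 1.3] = -1.5*a^2 - 5.26*a + 2.83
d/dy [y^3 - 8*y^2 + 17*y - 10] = 3*y^2 - 16*y + 17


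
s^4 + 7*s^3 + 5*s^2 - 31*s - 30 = (s - 2)*(s + 1)*(s + 3)*(s + 5)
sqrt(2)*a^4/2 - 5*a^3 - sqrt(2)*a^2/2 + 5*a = a*(a - 1)*(a - 5*sqrt(2))*(sqrt(2)*a/2 + sqrt(2)/2)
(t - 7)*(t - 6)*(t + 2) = t^3 - 11*t^2 + 16*t + 84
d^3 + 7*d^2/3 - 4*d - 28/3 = (d - 2)*(d + 2)*(d + 7/3)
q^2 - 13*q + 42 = (q - 7)*(q - 6)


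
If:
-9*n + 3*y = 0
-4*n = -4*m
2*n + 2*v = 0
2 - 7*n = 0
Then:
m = 2/7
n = 2/7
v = -2/7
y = 6/7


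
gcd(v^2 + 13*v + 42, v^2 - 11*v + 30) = 1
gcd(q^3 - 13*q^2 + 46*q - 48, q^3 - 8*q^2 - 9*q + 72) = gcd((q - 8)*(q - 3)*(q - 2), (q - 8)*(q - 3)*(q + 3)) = q^2 - 11*q + 24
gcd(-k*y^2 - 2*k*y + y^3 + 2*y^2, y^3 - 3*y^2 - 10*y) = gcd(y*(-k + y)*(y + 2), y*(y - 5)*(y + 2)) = y^2 + 2*y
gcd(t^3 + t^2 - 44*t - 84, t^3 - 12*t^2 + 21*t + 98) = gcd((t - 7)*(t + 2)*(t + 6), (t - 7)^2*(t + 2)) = t^2 - 5*t - 14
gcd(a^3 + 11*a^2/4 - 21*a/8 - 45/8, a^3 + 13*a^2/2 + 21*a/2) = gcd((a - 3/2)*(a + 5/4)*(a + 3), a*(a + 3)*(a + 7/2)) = a + 3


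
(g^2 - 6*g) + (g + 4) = g^2 - 5*g + 4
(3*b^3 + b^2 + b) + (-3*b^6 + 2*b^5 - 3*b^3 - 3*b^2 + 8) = -3*b^6 + 2*b^5 - 2*b^2 + b + 8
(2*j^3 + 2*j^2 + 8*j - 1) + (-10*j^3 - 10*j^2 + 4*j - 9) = -8*j^3 - 8*j^2 + 12*j - 10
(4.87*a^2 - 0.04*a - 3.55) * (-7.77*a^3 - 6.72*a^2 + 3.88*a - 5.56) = -37.8399*a^5 - 32.4156*a^4 + 46.7479*a^3 - 3.3764*a^2 - 13.5516*a + 19.738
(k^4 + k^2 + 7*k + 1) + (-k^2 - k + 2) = k^4 + 6*k + 3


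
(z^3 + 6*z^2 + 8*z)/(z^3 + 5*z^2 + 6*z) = (z + 4)/(z + 3)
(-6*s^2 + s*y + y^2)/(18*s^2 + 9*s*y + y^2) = (-2*s + y)/(6*s + y)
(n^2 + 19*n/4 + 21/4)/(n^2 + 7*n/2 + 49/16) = 4*(n + 3)/(4*n + 7)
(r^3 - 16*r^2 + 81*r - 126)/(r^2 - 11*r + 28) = (r^2 - 9*r + 18)/(r - 4)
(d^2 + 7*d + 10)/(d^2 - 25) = (d + 2)/(d - 5)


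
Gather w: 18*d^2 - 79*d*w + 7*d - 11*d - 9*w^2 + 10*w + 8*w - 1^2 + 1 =18*d^2 - 4*d - 9*w^2 + w*(18 - 79*d)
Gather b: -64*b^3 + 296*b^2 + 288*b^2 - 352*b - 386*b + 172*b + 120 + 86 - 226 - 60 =-64*b^3 + 584*b^2 - 566*b - 80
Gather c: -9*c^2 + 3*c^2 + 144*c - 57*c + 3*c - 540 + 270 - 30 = -6*c^2 + 90*c - 300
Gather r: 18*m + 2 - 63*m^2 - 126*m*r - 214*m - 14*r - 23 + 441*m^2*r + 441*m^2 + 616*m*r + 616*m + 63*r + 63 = 378*m^2 + 420*m + r*(441*m^2 + 490*m + 49) + 42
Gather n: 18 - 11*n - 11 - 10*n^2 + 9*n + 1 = -10*n^2 - 2*n + 8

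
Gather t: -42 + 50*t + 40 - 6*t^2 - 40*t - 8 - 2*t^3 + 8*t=-2*t^3 - 6*t^2 + 18*t - 10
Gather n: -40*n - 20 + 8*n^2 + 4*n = 8*n^2 - 36*n - 20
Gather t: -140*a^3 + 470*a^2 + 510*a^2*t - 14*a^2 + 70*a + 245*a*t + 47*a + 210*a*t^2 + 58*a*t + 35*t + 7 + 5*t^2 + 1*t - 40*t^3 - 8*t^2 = -140*a^3 + 456*a^2 + 117*a - 40*t^3 + t^2*(210*a - 3) + t*(510*a^2 + 303*a + 36) + 7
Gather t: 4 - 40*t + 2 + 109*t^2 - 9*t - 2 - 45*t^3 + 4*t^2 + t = -45*t^3 + 113*t^2 - 48*t + 4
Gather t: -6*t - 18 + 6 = -6*t - 12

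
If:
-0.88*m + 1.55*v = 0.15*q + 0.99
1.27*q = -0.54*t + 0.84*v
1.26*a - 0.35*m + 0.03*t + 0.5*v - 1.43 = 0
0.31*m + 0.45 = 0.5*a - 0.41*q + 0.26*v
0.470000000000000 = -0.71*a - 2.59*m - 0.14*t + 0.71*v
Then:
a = 0.86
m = -0.25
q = 0.48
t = -0.29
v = 0.54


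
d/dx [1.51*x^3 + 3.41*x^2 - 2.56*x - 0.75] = 4.53*x^2 + 6.82*x - 2.56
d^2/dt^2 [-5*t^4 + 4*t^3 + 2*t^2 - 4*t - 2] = -60*t^2 + 24*t + 4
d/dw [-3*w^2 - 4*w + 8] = -6*w - 4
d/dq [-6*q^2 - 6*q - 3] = -12*q - 6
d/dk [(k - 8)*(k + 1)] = 2*k - 7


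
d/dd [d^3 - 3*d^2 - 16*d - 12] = 3*d^2 - 6*d - 16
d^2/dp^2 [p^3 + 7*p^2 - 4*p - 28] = 6*p + 14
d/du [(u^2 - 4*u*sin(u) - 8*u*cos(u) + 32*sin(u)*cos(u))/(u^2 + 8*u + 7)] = 2*(-(u + 4)*(u^2 - 4*u*sin(u) - 8*u*cos(u) + 16*sin(2*u)) + (u^2 + 8*u + 7)*(4*u*sin(u) - 2*u*cos(u) + u - 2*sin(u) - 4*cos(u) + 16*cos(2*u)))/(u^2 + 8*u + 7)^2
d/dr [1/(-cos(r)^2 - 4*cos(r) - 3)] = -2*(cos(r) + 2)*sin(r)/(cos(r)^2 + 4*cos(r) + 3)^2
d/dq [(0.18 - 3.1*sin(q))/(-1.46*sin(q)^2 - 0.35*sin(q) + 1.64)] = (-4.526*sin(q)^2 + 0.5256*sin(q) - 5.021)*cos(q)/(2.1316*sin(q)^4 + 1.022*sin(q)^3 - 4.6663*sin(q)^2 - 1.148*sin(q) + 2.6896)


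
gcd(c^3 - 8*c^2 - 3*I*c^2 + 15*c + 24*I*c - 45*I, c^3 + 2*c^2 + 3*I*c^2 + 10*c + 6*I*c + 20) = 1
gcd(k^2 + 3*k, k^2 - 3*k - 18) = k + 3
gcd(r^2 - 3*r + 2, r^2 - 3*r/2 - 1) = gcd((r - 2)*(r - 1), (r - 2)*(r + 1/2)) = r - 2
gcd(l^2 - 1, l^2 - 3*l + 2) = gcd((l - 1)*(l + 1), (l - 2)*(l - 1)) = l - 1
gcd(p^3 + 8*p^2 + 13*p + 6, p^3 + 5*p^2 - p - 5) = p + 1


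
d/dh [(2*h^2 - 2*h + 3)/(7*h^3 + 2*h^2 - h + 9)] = (-14*h^4 + 28*h^3 - 61*h^2 + 24*h - 15)/(49*h^6 + 28*h^5 - 10*h^4 + 122*h^3 + 37*h^2 - 18*h + 81)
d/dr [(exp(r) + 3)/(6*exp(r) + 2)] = -4*exp(r)/(3*exp(r) + 1)^2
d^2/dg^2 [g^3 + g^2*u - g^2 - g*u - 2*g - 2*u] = 6*g + 2*u - 2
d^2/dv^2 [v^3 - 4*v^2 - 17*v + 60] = 6*v - 8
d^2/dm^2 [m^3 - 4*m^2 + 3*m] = 6*m - 8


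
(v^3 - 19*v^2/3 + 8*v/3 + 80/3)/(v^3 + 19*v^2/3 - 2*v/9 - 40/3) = 3*(v^2 - 8*v + 16)/(3*v^2 + 14*v - 24)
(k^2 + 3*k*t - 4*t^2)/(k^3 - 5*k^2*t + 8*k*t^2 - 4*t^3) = (k + 4*t)/(k^2 - 4*k*t + 4*t^2)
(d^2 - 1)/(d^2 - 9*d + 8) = (d + 1)/(d - 8)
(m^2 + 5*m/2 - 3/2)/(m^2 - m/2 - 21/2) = (2*m - 1)/(2*m - 7)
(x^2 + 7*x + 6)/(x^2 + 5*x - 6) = (x + 1)/(x - 1)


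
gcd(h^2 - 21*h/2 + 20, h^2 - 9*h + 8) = h - 8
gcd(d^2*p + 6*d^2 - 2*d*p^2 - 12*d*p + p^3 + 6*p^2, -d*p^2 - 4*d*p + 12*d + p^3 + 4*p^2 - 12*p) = -d*p - 6*d + p^2 + 6*p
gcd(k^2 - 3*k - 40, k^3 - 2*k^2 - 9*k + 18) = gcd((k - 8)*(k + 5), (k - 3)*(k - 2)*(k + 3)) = 1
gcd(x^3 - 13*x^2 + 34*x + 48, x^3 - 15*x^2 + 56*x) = x - 8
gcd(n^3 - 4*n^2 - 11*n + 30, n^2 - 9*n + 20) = n - 5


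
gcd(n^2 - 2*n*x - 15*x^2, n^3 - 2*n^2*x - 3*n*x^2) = 1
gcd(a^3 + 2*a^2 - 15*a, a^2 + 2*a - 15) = a^2 + 2*a - 15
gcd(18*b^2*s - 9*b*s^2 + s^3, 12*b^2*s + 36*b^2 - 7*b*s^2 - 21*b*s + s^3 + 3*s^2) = -3*b + s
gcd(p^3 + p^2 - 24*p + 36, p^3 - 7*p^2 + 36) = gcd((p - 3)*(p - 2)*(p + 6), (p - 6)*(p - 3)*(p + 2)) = p - 3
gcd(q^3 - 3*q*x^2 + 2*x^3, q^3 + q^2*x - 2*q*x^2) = -q^2 - q*x + 2*x^2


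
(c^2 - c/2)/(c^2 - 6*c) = (c - 1/2)/(c - 6)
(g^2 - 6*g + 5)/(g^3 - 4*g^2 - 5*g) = (g - 1)/(g*(g + 1))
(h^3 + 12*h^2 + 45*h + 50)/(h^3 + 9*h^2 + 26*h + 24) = (h^2 + 10*h + 25)/(h^2 + 7*h + 12)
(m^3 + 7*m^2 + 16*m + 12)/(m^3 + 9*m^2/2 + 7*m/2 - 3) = 2*(m + 2)/(2*m - 1)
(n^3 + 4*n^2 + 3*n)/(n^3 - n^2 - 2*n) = (n + 3)/(n - 2)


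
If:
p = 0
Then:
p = 0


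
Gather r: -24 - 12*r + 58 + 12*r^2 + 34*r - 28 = 12*r^2 + 22*r + 6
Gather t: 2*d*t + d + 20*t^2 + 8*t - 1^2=d + 20*t^2 + t*(2*d + 8) - 1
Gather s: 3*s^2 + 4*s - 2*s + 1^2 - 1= 3*s^2 + 2*s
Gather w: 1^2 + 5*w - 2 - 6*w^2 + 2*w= -6*w^2 + 7*w - 1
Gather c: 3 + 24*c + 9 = 24*c + 12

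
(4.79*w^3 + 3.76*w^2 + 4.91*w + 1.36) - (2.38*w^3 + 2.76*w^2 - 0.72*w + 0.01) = 2.41*w^3 + 1.0*w^2 + 5.63*w + 1.35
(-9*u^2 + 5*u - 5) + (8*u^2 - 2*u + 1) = -u^2 + 3*u - 4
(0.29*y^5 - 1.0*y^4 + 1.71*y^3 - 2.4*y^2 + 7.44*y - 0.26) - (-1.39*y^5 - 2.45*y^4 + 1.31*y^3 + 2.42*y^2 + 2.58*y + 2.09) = 1.68*y^5 + 1.45*y^4 + 0.4*y^3 - 4.82*y^2 + 4.86*y - 2.35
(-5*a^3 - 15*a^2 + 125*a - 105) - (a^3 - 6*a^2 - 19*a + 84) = -6*a^3 - 9*a^2 + 144*a - 189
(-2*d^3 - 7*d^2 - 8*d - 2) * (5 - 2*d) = 4*d^4 + 4*d^3 - 19*d^2 - 36*d - 10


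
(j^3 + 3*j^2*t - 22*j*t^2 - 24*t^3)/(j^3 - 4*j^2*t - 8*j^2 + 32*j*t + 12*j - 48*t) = (j^2 + 7*j*t + 6*t^2)/(j^2 - 8*j + 12)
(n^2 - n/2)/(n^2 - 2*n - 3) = n*(1 - 2*n)/(2*(-n^2 + 2*n + 3))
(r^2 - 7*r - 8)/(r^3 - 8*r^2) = (r + 1)/r^2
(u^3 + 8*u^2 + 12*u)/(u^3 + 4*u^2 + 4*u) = (u + 6)/(u + 2)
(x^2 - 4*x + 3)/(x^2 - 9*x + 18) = (x - 1)/(x - 6)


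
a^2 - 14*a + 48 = (a - 8)*(a - 6)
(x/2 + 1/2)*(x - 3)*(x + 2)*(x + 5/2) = x^4/2 + 5*x^3/4 - 7*x^2/2 - 47*x/4 - 15/2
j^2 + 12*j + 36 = (j + 6)^2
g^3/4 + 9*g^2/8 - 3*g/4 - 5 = (g/4 + 1)*(g - 2)*(g + 5/2)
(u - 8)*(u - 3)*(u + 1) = u^3 - 10*u^2 + 13*u + 24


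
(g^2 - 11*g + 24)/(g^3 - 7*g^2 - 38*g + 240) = (g - 3)/(g^2 + g - 30)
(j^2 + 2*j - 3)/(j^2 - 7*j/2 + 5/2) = 2*(j + 3)/(2*j - 5)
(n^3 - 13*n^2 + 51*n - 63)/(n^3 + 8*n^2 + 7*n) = (n^3 - 13*n^2 + 51*n - 63)/(n*(n^2 + 8*n + 7))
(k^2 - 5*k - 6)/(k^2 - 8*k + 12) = (k + 1)/(k - 2)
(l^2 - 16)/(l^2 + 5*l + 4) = (l - 4)/(l + 1)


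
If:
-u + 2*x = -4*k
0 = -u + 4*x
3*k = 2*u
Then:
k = 0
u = 0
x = 0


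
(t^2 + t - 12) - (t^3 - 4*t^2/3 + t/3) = -t^3 + 7*t^2/3 + 2*t/3 - 12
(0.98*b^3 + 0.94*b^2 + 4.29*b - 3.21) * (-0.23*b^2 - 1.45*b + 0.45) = -0.2254*b^5 - 1.6372*b^4 - 1.9087*b^3 - 5.0592*b^2 + 6.585*b - 1.4445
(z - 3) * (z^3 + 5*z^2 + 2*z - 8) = z^4 + 2*z^3 - 13*z^2 - 14*z + 24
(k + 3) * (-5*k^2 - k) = -5*k^3 - 16*k^2 - 3*k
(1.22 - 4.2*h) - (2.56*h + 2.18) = -6.76*h - 0.96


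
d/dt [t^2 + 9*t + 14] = 2*t + 9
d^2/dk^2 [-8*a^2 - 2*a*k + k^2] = 2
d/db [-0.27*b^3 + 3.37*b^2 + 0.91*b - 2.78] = -0.81*b^2 + 6.74*b + 0.91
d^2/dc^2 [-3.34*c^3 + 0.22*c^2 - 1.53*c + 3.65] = 0.44 - 20.04*c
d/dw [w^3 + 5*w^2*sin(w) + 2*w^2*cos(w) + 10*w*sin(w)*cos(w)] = -2*w^2*sin(w) + 5*w^2*cos(w) + 3*w^2 + 10*w*sin(w) + 4*w*cos(w) + 10*w*cos(2*w) + 5*sin(2*w)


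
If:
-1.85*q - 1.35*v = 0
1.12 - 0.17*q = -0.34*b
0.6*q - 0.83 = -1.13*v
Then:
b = -3.73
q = -0.88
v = 1.20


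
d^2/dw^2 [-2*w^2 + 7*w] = -4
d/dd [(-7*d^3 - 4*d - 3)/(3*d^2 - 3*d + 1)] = (-21*d^4 + 42*d^3 - 9*d^2 + 18*d - 13)/(9*d^4 - 18*d^3 + 15*d^2 - 6*d + 1)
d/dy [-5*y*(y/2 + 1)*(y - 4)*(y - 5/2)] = -10*y^3 + 135*y^2/4 + 15*y - 50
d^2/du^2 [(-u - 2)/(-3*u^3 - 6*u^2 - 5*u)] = 2*(27*u^5 + 162*u^4 + 309*u^3 + 306*u^2 + 180*u + 50)/(u^3*(27*u^6 + 162*u^5 + 459*u^4 + 756*u^3 + 765*u^2 + 450*u + 125))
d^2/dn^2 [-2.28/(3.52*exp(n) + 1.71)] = (13.723776 - 28.250112*exp(n))*exp(n)/(3.52*exp(n) + 1.71)^3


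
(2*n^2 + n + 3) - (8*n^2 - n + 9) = -6*n^2 + 2*n - 6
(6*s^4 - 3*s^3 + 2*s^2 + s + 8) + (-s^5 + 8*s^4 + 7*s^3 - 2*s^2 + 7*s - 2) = -s^5 + 14*s^4 + 4*s^3 + 8*s + 6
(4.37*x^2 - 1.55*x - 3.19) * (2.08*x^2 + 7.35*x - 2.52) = 9.0896*x^4 + 28.8955*x^3 - 29.0401*x^2 - 19.5405*x + 8.0388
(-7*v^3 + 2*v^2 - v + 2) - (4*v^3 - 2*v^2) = -11*v^3 + 4*v^2 - v + 2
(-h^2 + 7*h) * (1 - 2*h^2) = 2*h^4 - 14*h^3 - h^2 + 7*h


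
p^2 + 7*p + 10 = (p + 2)*(p + 5)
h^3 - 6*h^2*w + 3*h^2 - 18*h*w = h*(h + 3)*(h - 6*w)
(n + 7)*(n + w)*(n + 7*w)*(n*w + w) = n^4*w + 8*n^3*w^2 + 8*n^3*w + 7*n^2*w^3 + 64*n^2*w^2 + 7*n^2*w + 56*n*w^3 + 56*n*w^2 + 49*w^3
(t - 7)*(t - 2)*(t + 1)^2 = t^4 - 7*t^3 - 3*t^2 + 19*t + 14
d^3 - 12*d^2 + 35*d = d*(d - 7)*(d - 5)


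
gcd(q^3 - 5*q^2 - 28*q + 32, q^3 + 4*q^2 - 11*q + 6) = q - 1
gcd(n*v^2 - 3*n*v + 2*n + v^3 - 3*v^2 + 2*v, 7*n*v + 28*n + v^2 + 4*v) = 1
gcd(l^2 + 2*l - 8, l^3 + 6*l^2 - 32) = l^2 + 2*l - 8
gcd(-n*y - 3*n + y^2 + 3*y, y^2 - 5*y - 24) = y + 3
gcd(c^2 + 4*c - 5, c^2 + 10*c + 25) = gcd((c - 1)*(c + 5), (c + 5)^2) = c + 5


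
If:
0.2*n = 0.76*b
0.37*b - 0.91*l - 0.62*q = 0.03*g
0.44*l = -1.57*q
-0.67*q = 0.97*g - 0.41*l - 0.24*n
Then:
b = -7.87905751122859*q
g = -9.60686082030415*q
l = -3.56818181818182*q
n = -29.9404185426686*q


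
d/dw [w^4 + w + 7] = 4*w^3 + 1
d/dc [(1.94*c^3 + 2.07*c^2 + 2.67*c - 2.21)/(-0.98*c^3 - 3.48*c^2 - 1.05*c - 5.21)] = (-4.7226*c^4 + 1.1592*c^3 - 29.7015*c^2 - 36.951*c - 16.2312)/(0.9604*c^6 + 6.8208*c^5 + 14.1684*c^4 + 17.5196*c^3 + 37.3641*c^2 + 10.941*c + 27.1441)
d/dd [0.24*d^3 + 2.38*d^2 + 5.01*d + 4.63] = 0.72*d^2 + 4.76*d + 5.01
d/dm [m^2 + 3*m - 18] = 2*m + 3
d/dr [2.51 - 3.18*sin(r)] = -3.18*cos(r)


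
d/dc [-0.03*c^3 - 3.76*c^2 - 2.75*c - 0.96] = -0.09*c^2 - 7.52*c - 2.75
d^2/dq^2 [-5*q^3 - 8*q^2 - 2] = -30*q - 16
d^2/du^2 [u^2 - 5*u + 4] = 2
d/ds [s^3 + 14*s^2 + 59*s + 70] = 3*s^2 + 28*s + 59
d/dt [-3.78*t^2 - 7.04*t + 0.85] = -7.56*t - 7.04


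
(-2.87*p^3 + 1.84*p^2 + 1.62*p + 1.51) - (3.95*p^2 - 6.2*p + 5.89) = -2.87*p^3 - 2.11*p^2 + 7.82*p - 4.38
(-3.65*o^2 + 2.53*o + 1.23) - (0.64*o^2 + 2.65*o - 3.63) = -4.29*o^2 - 0.12*o + 4.86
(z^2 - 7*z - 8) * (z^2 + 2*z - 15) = z^4 - 5*z^3 - 37*z^2 + 89*z + 120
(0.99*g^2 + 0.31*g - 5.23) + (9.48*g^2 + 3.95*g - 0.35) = 10.47*g^2 + 4.26*g - 5.58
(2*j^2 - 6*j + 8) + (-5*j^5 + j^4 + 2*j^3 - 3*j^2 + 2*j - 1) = -5*j^5 + j^4 + 2*j^3 - j^2 - 4*j + 7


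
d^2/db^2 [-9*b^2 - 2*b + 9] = -18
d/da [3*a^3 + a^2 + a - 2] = 9*a^2 + 2*a + 1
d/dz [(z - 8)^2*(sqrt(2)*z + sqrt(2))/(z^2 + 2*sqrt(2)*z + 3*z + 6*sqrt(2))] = sqrt(2)*(z - 8)*(-(z - 8)*(z + 1)*(2*z + 2*sqrt(2) + 3) + 3*(z - 2)*(z^2 + 2*sqrt(2)*z + 3*z + 6*sqrt(2)))/(z^2 + 2*sqrt(2)*z + 3*z + 6*sqrt(2))^2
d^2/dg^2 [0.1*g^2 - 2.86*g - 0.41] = 0.200000000000000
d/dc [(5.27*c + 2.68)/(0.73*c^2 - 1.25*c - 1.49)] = (3.8471*c^2 - 6.5875*c - (1.46*c - 1.25)*(5.27*c + 2.68) - 7.8523)/(-0.73*c^2 + 1.25*c + 1.49)^2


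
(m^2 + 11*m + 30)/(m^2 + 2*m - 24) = (m + 5)/(m - 4)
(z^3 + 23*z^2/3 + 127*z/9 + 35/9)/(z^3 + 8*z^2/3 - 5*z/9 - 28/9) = (3*z^2 + 16*z + 5)/(3*z^2 + z - 4)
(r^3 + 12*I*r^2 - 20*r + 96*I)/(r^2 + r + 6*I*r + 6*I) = (r^2 + 6*I*r + 16)/(r + 1)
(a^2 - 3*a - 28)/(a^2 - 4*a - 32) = (a - 7)/(a - 8)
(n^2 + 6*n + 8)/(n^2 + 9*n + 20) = (n + 2)/(n + 5)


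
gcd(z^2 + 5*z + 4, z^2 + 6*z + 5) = z + 1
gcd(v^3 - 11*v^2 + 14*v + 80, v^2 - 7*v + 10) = v - 5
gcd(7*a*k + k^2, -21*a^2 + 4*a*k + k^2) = 7*a + k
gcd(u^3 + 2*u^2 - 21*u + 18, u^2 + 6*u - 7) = u - 1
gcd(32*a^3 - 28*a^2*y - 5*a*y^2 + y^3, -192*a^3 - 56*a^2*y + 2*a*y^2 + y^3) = -32*a^2 - 4*a*y + y^2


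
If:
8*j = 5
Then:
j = 5/8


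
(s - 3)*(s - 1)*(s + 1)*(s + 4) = s^4 + s^3 - 13*s^2 - s + 12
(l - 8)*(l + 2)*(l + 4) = l^3 - 2*l^2 - 40*l - 64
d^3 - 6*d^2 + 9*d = d*(d - 3)^2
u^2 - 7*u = u*(u - 7)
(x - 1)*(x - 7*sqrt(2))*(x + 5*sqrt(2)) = x^3 - 2*sqrt(2)*x^2 - x^2 - 70*x + 2*sqrt(2)*x + 70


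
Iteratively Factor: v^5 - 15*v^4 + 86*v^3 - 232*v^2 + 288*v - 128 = (v - 4)*(v^4 - 11*v^3 + 42*v^2 - 64*v + 32) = (v - 4)*(v - 2)*(v^3 - 9*v^2 + 24*v - 16) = (v - 4)^2*(v - 2)*(v^2 - 5*v + 4) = (v - 4)^3*(v - 2)*(v - 1)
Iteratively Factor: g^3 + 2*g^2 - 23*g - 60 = (g + 4)*(g^2 - 2*g - 15) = (g + 3)*(g + 4)*(g - 5)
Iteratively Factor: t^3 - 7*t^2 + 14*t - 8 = (t - 2)*(t^2 - 5*t + 4) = (t - 2)*(t - 1)*(t - 4)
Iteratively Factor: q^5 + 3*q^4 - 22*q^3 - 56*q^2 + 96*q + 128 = (q + 1)*(q^4 + 2*q^3 - 24*q^2 - 32*q + 128) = (q - 4)*(q + 1)*(q^3 + 6*q^2 - 32) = (q - 4)*(q + 1)*(q + 4)*(q^2 + 2*q - 8) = (q - 4)*(q + 1)*(q + 4)^2*(q - 2)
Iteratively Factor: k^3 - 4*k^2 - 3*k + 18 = (k + 2)*(k^2 - 6*k + 9) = (k - 3)*(k + 2)*(k - 3)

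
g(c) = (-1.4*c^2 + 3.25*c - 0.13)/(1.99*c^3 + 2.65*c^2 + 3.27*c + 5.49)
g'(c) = (3.25 - 2.8*c)/(1.99*c^3 + 2.65*c^2 + 3.27*c + 5.49) + (-5.97*c^2 - 5.3*c - 3.27)*(-1.4*c^2 + 3.25*c - 0.13)/(1.99*c^3 + 2.65*c^2 + 3.27*c + 5.49)^2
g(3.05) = -0.03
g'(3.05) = -0.03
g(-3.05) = 0.64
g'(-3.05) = 0.42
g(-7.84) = 0.14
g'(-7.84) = 0.02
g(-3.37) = 0.52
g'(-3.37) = 0.29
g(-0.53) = -0.53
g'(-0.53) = 1.40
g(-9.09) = 0.11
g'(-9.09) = 0.02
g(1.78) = 0.04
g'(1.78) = -0.10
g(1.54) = 0.06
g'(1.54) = -0.11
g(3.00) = -0.03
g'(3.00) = -0.03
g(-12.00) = 0.08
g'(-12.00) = 0.01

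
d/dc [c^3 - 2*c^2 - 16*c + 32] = 3*c^2 - 4*c - 16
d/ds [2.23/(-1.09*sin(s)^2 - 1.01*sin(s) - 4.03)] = (4.8614*sin(s) + 2.2523)*cos(s)/(1.09*sin(s)^2 + 1.01*sin(s) + 4.03)^2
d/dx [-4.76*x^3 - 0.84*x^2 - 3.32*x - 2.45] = -14.28*x^2 - 1.68*x - 3.32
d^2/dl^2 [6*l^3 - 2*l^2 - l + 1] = 36*l - 4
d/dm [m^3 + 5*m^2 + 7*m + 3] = 3*m^2 + 10*m + 7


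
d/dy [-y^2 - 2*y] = -2*y - 2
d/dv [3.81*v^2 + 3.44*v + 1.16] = 7.62*v + 3.44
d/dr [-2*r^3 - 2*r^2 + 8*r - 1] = -6*r^2 - 4*r + 8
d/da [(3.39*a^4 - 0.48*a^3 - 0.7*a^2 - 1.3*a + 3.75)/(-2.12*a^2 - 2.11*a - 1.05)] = (-14.3736*a^5 - 20.4411*a^4 - 12.2124*a^3 + 0.233*a^2 + 17.37*a + 9.2775)/(4.4944*a^4 + 8.9464*a^3 + 8.9041*a^2 + 4.431*a + 1.1025)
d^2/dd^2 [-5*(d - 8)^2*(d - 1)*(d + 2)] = -60*d^2 + 450*d - 460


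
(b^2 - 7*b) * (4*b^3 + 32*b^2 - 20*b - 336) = 4*b^5 + 4*b^4 - 244*b^3 - 196*b^2 + 2352*b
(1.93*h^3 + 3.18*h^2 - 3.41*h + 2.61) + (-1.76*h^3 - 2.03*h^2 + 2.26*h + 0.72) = 0.17*h^3 + 1.15*h^2 - 1.15*h + 3.33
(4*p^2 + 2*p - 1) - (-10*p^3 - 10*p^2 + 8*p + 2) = 10*p^3 + 14*p^2 - 6*p - 3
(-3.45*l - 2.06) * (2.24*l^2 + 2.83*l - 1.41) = -7.728*l^3 - 14.3779*l^2 - 0.965300000000001*l + 2.9046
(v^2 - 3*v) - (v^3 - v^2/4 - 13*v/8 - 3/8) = -v^3 + 5*v^2/4 - 11*v/8 + 3/8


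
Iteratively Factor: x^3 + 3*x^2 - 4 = (x - 1)*(x^2 + 4*x + 4) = (x - 1)*(x + 2)*(x + 2)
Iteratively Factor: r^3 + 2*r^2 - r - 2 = (r - 1)*(r^2 + 3*r + 2) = (r - 1)*(r + 1)*(r + 2)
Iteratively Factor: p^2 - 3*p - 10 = (p + 2)*(p - 5)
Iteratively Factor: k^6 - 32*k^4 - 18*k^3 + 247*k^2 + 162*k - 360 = (k + 3)*(k^5 - 3*k^4 - 23*k^3 + 51*k^2 + 94*k - 120) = (k - 3)*(k + 3)*(k^4 - 23*k^2 - 18*k + 40) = (k - 3)*(k + 2)*(k + 3)*(k^3 - 2*k^2 - 19*k + 20) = (k - 5)*(k - 3)*(k + 2)*(k + 3)*(k^2 + 3*k - 4) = (k - 5)*(k - 3)*(k - 1)*(k + 2)*(k + 3)*(k + 4)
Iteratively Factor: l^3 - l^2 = (l)*(l^2 - l) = l^2*(l - 1)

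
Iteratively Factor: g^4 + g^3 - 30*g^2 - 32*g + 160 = (g - 5)*(g^3 + 6*g^2 - 32) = (g - 5)*(g + 4)*(g^2 + 2*g - 8) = (g - 5)*(g + 4)^2*(g - 2)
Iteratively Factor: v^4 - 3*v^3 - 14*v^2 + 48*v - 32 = (v - 1)*(v^3 - 2*v^2 - 16*v + 32) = (v - 2)*(v - 1)*(v^2 - 16) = (v - 4)*(v - 2)*(v - 1)*(v + 4)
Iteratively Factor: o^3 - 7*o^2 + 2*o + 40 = (o - 5)*(o^2 - 2*o - 8) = (o - 5)*(o + 2)*(o - 4)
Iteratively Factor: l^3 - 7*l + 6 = (l + 3)*(l^2 - 3*l + 2) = (l - 1)*(l + 3)*(l - 2)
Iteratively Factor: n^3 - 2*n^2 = (n)*(n^2 - 2*n) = n^2*(n - 2)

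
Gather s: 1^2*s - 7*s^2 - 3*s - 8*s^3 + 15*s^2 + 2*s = -8*s^3 + 8*s^2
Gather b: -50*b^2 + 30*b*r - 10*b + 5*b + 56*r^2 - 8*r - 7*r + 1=-50*b^2 + b*(30*r - 5) + 56*r^2 - 15*r + 1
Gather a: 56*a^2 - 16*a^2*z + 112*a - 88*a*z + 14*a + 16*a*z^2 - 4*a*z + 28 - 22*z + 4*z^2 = a^2*(56 - 16*z) + a*(16*z^2 - 92*z + 126) + 4*z^2 - 22*z + 28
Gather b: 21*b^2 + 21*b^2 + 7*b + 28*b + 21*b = 42*b^2 + 56*b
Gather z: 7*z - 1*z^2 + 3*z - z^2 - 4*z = -2*z^2 + 6*z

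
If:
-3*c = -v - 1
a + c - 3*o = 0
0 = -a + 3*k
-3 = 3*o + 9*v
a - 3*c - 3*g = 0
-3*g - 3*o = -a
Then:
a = 2/5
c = 1/5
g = -1/15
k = 2/15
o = 1/5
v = -2/5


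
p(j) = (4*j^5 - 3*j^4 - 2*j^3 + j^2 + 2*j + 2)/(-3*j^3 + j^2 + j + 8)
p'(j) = (9*j^2 - 2*j - 1)*(4*j^5 - 3*j^4 - 2*j^3 + j^2 + 2*j + 2)/(-3*j^3 + j^2 + j + 8)^2 + (20*j^4 - 12*j^3 - 6*j^2 + 2*j + 2)/(-3*j^3 + j^2 + j + 8)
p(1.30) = 1.86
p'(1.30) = 10.64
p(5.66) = -39.82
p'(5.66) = -14.41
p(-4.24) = -25.11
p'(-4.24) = 12.04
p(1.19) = 1.07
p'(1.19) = 4.65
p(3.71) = -16.94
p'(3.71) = -8.98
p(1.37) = 2.89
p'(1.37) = 20.12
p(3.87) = -18.42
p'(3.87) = -9.45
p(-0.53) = 0.14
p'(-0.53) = 0.36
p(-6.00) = -50.34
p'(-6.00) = 16.65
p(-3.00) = -12.17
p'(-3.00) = 8.84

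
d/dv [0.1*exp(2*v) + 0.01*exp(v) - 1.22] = (0.2*exp(v) + 0.01)*exp(v)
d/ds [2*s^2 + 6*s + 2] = 4*s + 6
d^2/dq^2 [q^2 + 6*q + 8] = 2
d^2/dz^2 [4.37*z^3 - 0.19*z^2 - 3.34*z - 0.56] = 26.22*z - 0.38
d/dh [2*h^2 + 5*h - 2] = 4*h + 5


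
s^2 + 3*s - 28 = (s - 4)*(s + 7)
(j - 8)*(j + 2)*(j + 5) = j^3 - j^2 - 46*j - 80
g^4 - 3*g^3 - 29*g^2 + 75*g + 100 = (g - 5)*(g - 4)*(g + 1)*(g + 5)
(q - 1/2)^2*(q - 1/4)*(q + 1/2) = q^4 - 3*q^3/4 - q^2/8 + 3*q/16 - 1/32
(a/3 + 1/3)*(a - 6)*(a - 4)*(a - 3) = a^4/3 - 4*a^3 + 41*a^2/3 - 6*a - 24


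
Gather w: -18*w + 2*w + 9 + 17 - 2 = 24 - 16*w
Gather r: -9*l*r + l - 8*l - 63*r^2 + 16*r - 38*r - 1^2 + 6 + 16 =-7*l - 63*r^2 + r*(-9*l - 22) + 21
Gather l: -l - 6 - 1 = -l - 7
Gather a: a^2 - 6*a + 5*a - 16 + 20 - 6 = a^2 - a - 2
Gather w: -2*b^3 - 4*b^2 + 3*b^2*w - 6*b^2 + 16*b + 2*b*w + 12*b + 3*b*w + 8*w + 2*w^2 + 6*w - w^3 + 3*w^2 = -2*b^3 - 10*b^2 + 28*b - w^3 + 5*w^2 + w*(3*b^2 + 5*b + 14)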